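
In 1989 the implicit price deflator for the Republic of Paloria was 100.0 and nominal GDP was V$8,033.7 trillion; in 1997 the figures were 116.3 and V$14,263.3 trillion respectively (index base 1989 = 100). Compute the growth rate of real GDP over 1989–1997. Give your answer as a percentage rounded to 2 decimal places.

52.66%

Real GDP 1989 = 8033.7 / 1.000 = 8033.70.
Real GDP 1997 = 14263.3 / 1.163 = 12264.23.
Real growth = 12264.23 / 8033.70 − 1 = 0.5266.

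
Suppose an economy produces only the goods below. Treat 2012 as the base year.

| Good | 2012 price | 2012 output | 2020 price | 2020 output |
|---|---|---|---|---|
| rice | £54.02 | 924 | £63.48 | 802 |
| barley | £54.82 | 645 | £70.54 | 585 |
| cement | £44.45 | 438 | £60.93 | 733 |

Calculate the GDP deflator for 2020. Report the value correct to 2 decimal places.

126.73

Nominal GDP 2020 = 63.48·802 + 70.54·585 + 60.93·733 = 136838.55.
Real GDP 2020 (at 2012 prices) = 54.02·802 + 54.82·585 + 44.45·733 = 107975.59.
Deflator = Nominal/Real × 100 = 136838.55/107975.59 × 100 = 126.731.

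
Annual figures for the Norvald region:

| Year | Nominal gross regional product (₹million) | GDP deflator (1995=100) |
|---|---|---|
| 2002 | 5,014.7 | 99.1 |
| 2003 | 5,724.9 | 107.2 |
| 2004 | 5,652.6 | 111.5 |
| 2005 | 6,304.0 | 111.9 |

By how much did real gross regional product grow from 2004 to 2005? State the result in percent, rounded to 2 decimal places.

Real gross regional product 2004 = 5652.6/1.115 = 5069.60.
Real gross regional product 2005 = 6304.0/1.119 = 5633.60.
Change = 5633.60/5069.60 − 1 = 0.1113.

11.13%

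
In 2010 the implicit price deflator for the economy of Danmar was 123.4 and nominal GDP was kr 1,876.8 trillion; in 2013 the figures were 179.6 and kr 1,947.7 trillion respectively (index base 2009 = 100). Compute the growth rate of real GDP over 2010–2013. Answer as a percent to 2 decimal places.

Deflate each year: 2010 → 1876.8/1.234 = 1520.91; 2013 → 1947.7/1.796 = 1084.47.
So real GDP changed by 1084.47/1520.91 − 1 = -0.2870, i.e. -28.70%.

-28.70%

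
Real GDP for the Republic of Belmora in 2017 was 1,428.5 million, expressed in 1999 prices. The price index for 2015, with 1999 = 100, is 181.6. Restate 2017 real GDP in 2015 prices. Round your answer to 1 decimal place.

2,594.2 million

Real GDP in 2015 prices = Real GDP in 1999 prices × (P_2015/P_1999) = 1428.5 × 1.816 = 2594.16.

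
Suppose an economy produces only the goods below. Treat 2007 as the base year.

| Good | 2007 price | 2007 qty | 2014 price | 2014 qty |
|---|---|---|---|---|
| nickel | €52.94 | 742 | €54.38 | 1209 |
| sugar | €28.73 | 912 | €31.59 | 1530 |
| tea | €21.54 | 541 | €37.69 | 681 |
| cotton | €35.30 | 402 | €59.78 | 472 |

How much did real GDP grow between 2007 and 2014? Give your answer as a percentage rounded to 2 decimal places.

Real GDP 2007 = Nominal GDP 2007 = 52.94·742 + 28.73·912 + 21.54·541 + 35.30·402 = 91326.98.
Real GDP 2014 (at 2007 prices) = 52.94·1209 + 28.73·1530 + 21.54·681 + 35.30·472 = 139291.70.
Real growth = 139291.70/91326.98 − 1 = 0.5252.

52.52%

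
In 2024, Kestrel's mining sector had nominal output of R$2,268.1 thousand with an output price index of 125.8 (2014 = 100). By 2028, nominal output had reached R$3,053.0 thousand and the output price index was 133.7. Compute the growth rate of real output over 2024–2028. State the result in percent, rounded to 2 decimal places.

Deflate each year: 2024 → 2268.1/1.258 = 1802.94; 2028 → 3053.0/1.337 = 2283.47.
So real output changed by 2283.47/1802.94 − 1 = 0.2665, i.e. 26.65%.

26.65%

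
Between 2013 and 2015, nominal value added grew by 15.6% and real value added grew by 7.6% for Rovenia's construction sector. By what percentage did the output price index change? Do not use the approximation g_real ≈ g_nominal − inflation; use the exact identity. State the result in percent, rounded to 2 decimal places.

(1 + g_nom) = (1 + g_real)(1 + π), so π = 1.1560 / 1.0760 − 1 = 0.07435.

7.43%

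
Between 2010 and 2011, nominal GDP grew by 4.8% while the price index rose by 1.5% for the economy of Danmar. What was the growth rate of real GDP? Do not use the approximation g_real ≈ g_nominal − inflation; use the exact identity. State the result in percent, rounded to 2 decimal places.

(1 + g_nom) = (1 + g_real)(1 + π), so g_real = 1.0480 / 1.0150 − 1 = 0.03251.

3.25%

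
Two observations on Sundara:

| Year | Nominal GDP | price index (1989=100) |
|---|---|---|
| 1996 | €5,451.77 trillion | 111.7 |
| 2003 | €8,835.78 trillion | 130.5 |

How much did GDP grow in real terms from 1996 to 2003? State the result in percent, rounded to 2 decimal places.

38.72%

Deflate each year: 1996 → 5451.77/1.117 = 4880.73; 2003 → 8835.78/1.305 = 6770.71.
So real GDP changed by 6770.71/4880.73 − 1 = 0.3872, i.e. 38.72%.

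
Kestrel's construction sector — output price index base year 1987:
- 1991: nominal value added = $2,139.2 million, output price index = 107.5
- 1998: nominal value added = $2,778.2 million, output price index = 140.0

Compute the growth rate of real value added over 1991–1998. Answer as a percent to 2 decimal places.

Real value added 1991 = 2139.2 / 1.075 = 1989.95.
Real value added 1998 = 2778.2 / 1.400 = 1984.43.
Real growth = 1984.43 / 1989.95 − 1 = -0.0028.

-0.28%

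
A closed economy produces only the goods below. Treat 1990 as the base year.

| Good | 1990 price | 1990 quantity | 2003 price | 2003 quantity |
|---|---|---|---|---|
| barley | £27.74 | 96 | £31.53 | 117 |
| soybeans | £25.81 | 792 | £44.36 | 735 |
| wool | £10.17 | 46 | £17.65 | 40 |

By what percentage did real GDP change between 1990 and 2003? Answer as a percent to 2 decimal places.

Real GDP 1990 = Nominal GDP 1990 = 27.74·96 + 25.81·792 + 10.17·46 = 23572.38.
Real GDP 2003 (at 1990 prices) = 27.74·117 + 25.81·735 + 10.17·40 = 22622.73.
Real growth = 22622.73/23572.38 − 1 = -0.0403.

-4.03%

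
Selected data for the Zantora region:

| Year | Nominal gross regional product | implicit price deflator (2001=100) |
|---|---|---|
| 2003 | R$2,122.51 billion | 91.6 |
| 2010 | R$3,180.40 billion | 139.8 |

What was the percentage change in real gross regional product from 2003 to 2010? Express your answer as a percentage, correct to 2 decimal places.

Deflate each year: 2003 → 2122.51/0.916 = 2317.15; 2010 → 3180.40/1.398 = 2274.96.
So real gross regional product changed by 2274.96/2317.15 − 1 = -0.0182, i.e. -1.82%.

-1.82%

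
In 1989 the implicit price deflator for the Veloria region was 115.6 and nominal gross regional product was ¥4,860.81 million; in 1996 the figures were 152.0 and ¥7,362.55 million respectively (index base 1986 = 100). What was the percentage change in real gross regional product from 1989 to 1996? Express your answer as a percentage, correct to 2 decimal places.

15.20%

Real gross regional product 1989 = 4860.81 / 1.156 = 4204.85.
Real gross regional product 1996 = 7362.55 / 1.520 = 4843.78.
Real growth = 4843.78 / 4204.85 − 1 = 0.1520.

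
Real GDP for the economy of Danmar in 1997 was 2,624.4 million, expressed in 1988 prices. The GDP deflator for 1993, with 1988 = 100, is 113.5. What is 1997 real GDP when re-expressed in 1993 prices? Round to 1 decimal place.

2,978.7 million

Real GDP in 1993 prices = Real GDP in 1988 prices × (P_1993/P_1988) = 2624.4 × 1.135 = 2978.69.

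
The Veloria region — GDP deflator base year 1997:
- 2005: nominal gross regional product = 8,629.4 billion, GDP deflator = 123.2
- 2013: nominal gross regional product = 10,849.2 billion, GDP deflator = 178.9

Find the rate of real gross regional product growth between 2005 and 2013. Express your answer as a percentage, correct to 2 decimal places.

-13.42%

Real gross regional product 2005 = 8629.4 / 1.232 = 7004.38.
Real gross regional product 2013 = 10849.2 / 1.789 = 6064.39.
Real growth = 6064.39 / 7004.38 − 1 = -0.1342.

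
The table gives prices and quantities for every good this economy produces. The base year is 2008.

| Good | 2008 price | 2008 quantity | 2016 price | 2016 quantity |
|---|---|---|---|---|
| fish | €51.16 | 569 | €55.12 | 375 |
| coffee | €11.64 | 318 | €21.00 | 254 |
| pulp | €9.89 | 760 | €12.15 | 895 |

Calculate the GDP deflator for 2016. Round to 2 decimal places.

118.99

Nominal GDP 2016 = 55.12·375 + 21.00·254 + 12.15·895 = 36878.25.
Real GDP 2016 (at 2008 prices) = 51.16·375 + 11.64·254 + 9.89·895 = 30993.11.
Deflator = Nominal/Real × 100 = 36878.25/30993.11 × 100 = 118.989.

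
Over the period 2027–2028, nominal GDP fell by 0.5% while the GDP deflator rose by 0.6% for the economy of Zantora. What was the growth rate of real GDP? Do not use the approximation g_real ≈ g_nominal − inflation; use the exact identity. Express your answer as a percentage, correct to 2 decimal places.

(1 + g_nom) = (1 + g_real)(1 + π), so g_real = 0.9950 / 1.0060 − 1 = -0.01093.

-1.09%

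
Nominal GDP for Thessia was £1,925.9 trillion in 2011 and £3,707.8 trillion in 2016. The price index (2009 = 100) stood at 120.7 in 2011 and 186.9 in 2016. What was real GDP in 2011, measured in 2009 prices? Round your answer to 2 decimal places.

£1,595.61 trillion

Real GDP = Nominal / (price index/100) = 1925.9 / 1.207 = 1595.61.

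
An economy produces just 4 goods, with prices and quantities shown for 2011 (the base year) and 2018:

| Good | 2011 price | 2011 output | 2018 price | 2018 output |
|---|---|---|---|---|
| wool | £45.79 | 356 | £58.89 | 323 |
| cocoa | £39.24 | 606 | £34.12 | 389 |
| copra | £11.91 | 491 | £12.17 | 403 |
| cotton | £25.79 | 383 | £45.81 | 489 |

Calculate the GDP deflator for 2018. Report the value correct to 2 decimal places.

Nominal GDP 2018 = 58.89·323 + 34.12·389 + 12.17·403 + 45.81·489 = 59599.75.
Real GDP 2018 (at 2011 prices) = 45.79·323 + 39.24·389 + 11.91·403 + 25.79·489 = 47465.57.
Deflator = Nominal/Real × 100 = 59599.75/47465.57 × 100 = 125.564.

125.56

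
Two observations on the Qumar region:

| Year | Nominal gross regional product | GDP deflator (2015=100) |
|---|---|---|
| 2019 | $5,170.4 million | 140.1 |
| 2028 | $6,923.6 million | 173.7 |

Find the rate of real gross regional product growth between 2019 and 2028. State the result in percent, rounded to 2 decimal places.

8.01%

Deflate each year: 2019 → 5170.4/1.401 = 3690.51; 2028 → 6923.6/1.737 = 3985.95.
So real gross regional product changed by 3985.95/3690.51 − 1 = 0.0801, i.e. 8.01%.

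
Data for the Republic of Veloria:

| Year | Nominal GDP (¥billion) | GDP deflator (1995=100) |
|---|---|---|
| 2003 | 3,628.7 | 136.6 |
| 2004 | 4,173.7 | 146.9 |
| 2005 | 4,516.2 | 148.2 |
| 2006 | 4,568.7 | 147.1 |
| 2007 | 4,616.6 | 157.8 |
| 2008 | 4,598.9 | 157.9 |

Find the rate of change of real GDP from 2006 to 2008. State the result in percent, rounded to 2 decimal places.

Real GDP 2006 = 4568.7/1.471 = 3105.85.
Real GDP 2008 = 4598.9/1.579 = 2912.54.
Change = 2912.54/3105.85 − 1 = -0.0622.

-6.22%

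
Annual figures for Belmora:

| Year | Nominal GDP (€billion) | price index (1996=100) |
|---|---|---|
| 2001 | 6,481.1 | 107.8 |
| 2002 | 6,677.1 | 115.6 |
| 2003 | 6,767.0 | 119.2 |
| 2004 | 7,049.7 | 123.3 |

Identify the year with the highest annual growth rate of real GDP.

2004

2002: real = 6677.1/1.156 = 5776.04; growth vs 2001 (6012.15) = -3.93%.
2003: real = 6767.0/1.192 = 5677.01; growth vs 2002 (5776.04) = -1.71%.
2004: real = 7049.7/1.233 = 5717.52; growth vs 2003 (5677.01) = 0.71%.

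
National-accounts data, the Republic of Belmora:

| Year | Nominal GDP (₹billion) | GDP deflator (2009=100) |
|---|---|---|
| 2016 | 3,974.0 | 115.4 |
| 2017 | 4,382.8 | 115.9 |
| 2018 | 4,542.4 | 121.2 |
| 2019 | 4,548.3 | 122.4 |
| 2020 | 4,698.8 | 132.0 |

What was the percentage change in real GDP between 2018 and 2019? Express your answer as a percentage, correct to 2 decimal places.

-0.85%

Real GDP 2018 = 4542.4/1.212 = 3747.85.
Real GDP 2019 = 4548.3/1.224 = 3715.93.
Change = 3715.93/3747.85 − 1 = -0.0085.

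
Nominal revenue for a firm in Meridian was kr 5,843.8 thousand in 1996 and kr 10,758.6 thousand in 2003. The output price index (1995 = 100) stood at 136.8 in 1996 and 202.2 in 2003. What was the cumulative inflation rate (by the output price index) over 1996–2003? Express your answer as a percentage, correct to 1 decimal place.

Price-level change = 202.2 / 136.8 − 1 = 0.4781.

47.8%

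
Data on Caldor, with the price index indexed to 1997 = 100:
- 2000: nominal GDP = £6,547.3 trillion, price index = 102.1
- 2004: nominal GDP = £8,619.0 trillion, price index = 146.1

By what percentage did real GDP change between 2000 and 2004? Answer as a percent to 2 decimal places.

Real GDP 2000 = 6547.3 / 1.021 = 6412.63.
Real GDP 2004 = 8619.0 / 1.461 = 5899.38.
Real growth = 5899.38 / 6412.63 − 1 = -0.0800.

-8.00%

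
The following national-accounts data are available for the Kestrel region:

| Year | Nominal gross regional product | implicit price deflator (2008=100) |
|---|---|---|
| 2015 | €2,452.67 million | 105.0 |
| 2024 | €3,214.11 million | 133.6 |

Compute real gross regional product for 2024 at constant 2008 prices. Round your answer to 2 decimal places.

Real gross regional product = Nominal / (implicit price deflator/100) = 3214.11 / 1.336 = 2405.77.

€2,405.77 million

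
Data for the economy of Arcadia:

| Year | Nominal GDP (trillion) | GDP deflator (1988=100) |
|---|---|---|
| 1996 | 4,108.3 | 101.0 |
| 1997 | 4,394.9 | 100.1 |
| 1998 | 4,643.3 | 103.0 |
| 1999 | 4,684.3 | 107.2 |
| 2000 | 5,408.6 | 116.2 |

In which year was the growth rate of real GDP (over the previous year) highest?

1997: real = 4394.9/1.001 = 4390.51; growth vs 1996 (4067.62) = 7.94%.
1998: real = 4643.3/1.030 = 4508.06; growth vs 1997 (4390.51) = 2.68%.
1999: real = 4684.3/1.072 = 4369.68; growth vs 1998 (4508.06) = -3.07%.
2000: real = 5408.6/1.162 = 4654.56; growth vs 1999 (4369.68) = 6.52%.

1997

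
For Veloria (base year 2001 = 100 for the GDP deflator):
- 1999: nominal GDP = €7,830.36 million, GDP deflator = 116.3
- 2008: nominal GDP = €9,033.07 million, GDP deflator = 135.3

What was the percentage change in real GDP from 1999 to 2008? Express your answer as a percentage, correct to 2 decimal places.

Deflate each year: 1999 → 7830.36/1.163 = 6732.90; 2008 → 9033.07/1.353 = 6676.33.
So real GDP changed by 6676.33/6732.90 − 1 = -0.0084, i.e. -0.84%.

-0.84%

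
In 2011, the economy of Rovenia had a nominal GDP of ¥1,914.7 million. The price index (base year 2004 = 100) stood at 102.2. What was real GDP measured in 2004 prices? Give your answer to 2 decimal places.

¥1,873.48 million

Real GDP = Nominal / (price index/100) = 1914.7 / 1.022 = 1873.48.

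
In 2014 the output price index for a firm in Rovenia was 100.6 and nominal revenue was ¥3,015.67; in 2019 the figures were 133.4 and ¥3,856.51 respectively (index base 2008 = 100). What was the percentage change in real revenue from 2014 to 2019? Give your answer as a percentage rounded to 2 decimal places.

Deflate each year: 2014 → 3015.67/1.006 = 2997.68; 2019 → 3856.51/1.334 = 2890.94.
So real revenue changed by 2890.94/2997.68 − 1 = -0.0356, i.e. -3.56%.

-3.56%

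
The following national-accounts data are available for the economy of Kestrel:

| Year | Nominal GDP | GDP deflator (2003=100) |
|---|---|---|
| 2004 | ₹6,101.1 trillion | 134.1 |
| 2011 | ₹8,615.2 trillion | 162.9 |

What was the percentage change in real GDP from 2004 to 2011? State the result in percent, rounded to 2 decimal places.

Deflate each year: 2004 → 6101.1/1.341 = 4549.66; 2011 → 8615.2/1.629 = 5288.64.
So real GDP changed by 5288.64/4549.66 − 1 = 0.1624, i.e. 16.24%.

16.24%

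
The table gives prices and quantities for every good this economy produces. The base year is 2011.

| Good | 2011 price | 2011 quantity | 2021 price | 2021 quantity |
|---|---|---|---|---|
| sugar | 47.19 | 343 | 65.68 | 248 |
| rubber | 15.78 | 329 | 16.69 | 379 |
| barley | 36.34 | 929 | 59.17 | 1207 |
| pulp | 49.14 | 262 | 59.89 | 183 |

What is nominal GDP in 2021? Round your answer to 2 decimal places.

Nominal GDP 2021 = Σ (p_2021 × q_2021) = 65.68·248 + 16.69·379 + 59.17·1207 + 59.89·183 = 104992.21.

104992.21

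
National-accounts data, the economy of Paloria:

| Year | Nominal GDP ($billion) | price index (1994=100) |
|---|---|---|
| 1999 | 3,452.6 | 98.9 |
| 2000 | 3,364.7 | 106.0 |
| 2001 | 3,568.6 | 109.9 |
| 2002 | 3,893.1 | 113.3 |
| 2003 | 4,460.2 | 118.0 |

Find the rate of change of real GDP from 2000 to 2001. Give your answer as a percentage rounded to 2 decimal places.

Real GDP 2000 = 3364.7/1.060 = 3174.25.
Real GDP 2001 = 3568.6/1.099 = 3247.13.
Change = 3247.13/3174.25 − 1 = 0.0230.

2.30%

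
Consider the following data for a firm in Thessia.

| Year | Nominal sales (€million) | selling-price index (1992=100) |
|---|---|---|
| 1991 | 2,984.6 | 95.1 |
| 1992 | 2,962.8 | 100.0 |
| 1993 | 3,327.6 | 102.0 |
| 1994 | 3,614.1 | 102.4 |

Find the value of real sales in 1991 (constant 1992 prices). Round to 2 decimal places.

Real sales 1991 = 2984.6 / 0.951 = 3138.38.

€3,138.38 million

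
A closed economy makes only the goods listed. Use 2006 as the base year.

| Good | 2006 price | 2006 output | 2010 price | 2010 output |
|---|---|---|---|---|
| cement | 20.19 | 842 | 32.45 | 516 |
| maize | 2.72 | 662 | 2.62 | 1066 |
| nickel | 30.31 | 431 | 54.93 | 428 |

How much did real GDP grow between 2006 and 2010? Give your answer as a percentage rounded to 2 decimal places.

-17.49%

Real GDP 2006 = Nominal GDP 2006 = 20.19·842 + 2.72·662 + 30.31·431 = 31864.23.
Real GDP 2010 (at 2006 prices) = 20.19·516 + 2.72·1066 + 30.31·428 = 26290.24.
Real growth = 26290.24/31864.23 − 1 = -0.1749.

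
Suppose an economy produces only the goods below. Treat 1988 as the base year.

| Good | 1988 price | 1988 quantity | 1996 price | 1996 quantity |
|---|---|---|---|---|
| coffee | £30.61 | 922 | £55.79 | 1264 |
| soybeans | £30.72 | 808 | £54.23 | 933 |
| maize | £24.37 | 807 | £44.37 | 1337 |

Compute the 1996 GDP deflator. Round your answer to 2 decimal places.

Nominal GDP 1996 = 55.79·1264 + 54.23·933 + 44.37·1337 = 180437.84.
Real GDP 1996 (at 1988 prices) = 30.61·1264 + 30.72·933 + 24.37·1337 = 99935.49.
Deflator = Nominal/Real × 100 = 180437.84/99935.49 × 100 = 180.554.

180.55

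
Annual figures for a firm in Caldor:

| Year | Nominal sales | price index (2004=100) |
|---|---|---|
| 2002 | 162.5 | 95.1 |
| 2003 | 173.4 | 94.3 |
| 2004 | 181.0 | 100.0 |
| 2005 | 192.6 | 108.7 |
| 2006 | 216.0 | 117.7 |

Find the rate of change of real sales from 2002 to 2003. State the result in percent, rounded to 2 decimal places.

7.61%

Real sales 2002 = 162.5/0.951 = 170.87.
Real sales 2003 = 173.4/0.943 = 183.88.
Change = 183.88/170.87 − 1 = 0.0761.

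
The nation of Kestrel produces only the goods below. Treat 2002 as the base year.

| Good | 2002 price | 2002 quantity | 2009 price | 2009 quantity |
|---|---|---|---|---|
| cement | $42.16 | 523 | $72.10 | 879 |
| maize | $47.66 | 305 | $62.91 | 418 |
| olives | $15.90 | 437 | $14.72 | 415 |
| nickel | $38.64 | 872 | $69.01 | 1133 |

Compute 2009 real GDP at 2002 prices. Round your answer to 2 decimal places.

Real GDP 2009 = Σ (p_2002 × q_2009) = 42.16·879 + 47.66·418 + 15.90·415 + 38.64·1133 = 107358.14.

$107358.14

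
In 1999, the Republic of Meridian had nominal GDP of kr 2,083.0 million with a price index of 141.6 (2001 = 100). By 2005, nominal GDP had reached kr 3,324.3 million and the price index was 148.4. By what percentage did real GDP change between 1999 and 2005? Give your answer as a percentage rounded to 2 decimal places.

52.28%

Deflate each year: 1999 → 2083.0/1.416 = 1471.05; 2005 → 3324.3/1.484 = 2240.09.
So real GDP changed by 2240.09/1471.05 − 1 = 0.5228, i.e. 52.28%.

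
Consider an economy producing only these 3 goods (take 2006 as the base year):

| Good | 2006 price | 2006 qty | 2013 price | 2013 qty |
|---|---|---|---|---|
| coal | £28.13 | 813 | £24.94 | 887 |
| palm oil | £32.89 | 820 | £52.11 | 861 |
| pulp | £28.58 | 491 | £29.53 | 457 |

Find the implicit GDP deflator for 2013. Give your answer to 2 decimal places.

Nominal GDP 2013 = 24.94·887 + 52.11·861 + 29.53·457 = 80483.70.
Real GDP 2013 (at 2006 prices) = 28.13·887 + 32.89·861 + 28.58·457 = 66330.66.
Deflator = Nominal/Real × 100 = 80483.70/66330.66 × 100 = 121.337.

121.34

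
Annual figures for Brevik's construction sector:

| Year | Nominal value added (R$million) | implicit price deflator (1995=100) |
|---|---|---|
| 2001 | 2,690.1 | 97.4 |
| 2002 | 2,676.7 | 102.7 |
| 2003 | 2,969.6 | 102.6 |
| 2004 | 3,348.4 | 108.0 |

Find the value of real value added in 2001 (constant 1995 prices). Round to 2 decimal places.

Real value added 2001 = 2690.1 / 0.974 = 2761.91.

R$2,761.91 million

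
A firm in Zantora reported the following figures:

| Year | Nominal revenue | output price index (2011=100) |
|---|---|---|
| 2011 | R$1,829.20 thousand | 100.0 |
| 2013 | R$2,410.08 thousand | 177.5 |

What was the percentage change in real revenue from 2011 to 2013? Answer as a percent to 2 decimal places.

Real revenue 2011 = 1829.20 / 1.000 = 1829.20.
Real revenue 2013 = 2410.08 / 1.775 = 1357.79.
Real growth = 1357.79 / 1829.20 − 1 = -0.2577.

-25.77%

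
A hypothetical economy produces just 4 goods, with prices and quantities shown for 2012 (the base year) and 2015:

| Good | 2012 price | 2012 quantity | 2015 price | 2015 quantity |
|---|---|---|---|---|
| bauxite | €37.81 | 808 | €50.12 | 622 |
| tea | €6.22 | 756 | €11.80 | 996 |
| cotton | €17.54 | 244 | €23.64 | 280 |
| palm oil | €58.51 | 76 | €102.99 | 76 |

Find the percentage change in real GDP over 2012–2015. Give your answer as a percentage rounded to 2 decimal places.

Real GDP 2012 = Nominal GDP 2012 = 37.81·808 + 6.22·756 + 17.54·244 + 58.51·76 = 43979.32.
Real GDP 2015 (at 2012 prices) = 37.81·622 + 6.22·996 + 17.54·280 + 58.51·76 = 39070.90.
Real growth = 39070.90/43979.32 − 1 = -0.1116.

-11.16%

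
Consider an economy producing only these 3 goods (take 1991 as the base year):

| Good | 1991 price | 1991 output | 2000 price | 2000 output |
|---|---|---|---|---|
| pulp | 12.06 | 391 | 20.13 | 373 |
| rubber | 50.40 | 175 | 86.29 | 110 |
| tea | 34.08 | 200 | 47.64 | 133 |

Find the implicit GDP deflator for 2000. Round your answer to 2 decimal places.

Nominal GDP 2000 = 20.13·373 + 86.29·110 + 47.64·133 = 23336.51.
Real GDP 2000 (at 1991 prices) = 12.06·373 + 50.40·110 + 34.08·133 = 14575.02.
Deflator = Nominal/Real × 100 = 23336.51/14575.02 × 100 = 160.113.

160.11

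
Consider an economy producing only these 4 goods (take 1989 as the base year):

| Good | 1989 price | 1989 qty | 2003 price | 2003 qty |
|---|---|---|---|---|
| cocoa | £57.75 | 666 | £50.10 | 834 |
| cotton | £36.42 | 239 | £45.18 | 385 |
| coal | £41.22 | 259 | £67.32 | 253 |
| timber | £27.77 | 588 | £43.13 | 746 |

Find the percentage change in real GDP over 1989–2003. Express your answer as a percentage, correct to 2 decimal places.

Real GDP 1989 = Nominal GDP 1989 = 57.75·666 + 36.42·239 + 41.22·259 + 27.77·588 = 74170.62.
Real GDP 2003 (at 1989 prices) = 57.75·834 + 36.42·385 + 41.22·253 + 27.77·746 = 93330.28.
Real growth = 93330.28/74170.62 − 1 = 0.2583.

25.83%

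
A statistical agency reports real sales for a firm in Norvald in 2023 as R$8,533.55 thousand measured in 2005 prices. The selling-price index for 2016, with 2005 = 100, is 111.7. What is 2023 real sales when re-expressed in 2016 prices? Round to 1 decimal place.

R$9,532.0 thousand

Real sales in 2016 prices = Real sales in 2005 prices × (P_2016/P_2005) = 8533.55 × 1.117 = 9531.98.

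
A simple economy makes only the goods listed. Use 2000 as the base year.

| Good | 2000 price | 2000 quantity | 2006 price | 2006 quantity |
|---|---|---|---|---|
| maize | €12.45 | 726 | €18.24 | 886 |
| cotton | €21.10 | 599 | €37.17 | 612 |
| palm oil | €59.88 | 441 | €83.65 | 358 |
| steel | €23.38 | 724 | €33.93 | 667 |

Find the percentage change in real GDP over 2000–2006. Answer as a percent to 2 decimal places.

-6.21%

Real GDP 2000 = Nominal GDP 2000 = 12.45·726 + 21.10·599 + 59.88·441 + 23.38·724 = 65011.80.
Real GDP 2006 (at 2000 prices) = 12.45·886 + 21.10·612 + 59.88·358 + 23.38·667 = 60975.40.
Real growth = 60975.40/65011.80 − 1 = -0.0621.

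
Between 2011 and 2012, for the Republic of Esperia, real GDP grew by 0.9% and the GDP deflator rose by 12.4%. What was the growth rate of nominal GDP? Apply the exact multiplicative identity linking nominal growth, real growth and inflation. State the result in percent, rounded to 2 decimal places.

(1 + g_nom) = (1 + g_real)(1 + π) = 1.0090 × 1.1240 = 1.13412.

13.41%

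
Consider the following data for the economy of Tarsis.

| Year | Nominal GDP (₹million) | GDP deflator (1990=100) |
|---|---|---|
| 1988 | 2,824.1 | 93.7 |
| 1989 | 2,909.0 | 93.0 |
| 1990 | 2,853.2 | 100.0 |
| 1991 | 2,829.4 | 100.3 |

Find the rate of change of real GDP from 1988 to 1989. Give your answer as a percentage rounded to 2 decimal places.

3.78%

Real GDP 1988 = 2824.1/0.937 = 3013.98.
Real GDP 1989 = 2909.0/0.930 = 3127.96.
Change = 3127.96/3013.98 − 1 = 0.0378.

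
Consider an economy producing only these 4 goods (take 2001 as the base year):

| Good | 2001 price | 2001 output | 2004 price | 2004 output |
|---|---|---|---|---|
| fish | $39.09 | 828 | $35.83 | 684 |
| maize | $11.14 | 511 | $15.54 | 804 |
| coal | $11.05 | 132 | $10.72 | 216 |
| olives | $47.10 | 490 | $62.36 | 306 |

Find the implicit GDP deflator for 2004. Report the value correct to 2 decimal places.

111.25

Nominal GDP 2004 = 35.83·684 + 15.54·804 + 10.72·216 + 62.36·306 = 58399.56.
Real GDP 2004 (at 2001 prices) = 39.09·684 + 11.14·804 + 11.05·216 + 47.10·306 = 52493.52.
Deflator = Nominal/Real × 100 = 58399.56/52493.52 × 100 = 111.251.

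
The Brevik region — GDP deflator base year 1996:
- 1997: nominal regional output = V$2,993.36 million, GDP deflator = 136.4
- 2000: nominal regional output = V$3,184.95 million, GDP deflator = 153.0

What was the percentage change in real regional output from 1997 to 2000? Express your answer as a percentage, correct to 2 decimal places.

Real regional output 1997 = 2993.36 / 1.364 = 2194.55.
Real regional output 2000 = 3184.95 / 1.530 = 2081.67.
Real growth = 2081.67 / 2194.55 − 1 = -0.0514.

-5.14%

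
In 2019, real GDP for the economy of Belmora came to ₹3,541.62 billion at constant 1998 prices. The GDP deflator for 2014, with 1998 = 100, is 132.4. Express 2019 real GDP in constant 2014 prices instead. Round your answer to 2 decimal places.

Real GDP in 2014 prices = Real GDP in 1998 prices × (P_2014/P_1998) = 3541.62 × 1.324 = 4689.10.

₹4,689.10 billion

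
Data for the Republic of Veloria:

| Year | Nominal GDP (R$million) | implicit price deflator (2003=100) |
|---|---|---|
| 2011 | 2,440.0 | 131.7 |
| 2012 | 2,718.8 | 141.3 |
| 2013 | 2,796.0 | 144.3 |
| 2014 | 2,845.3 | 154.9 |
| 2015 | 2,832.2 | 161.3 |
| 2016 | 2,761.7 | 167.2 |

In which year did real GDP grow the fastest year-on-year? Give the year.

2012: real = 2718.8/1.413 = 1924.13; growth vs 2011 (1852.70) = 3.86%.
2013: real = 2796.0/1.443 = 1937.63; growth vs 2012 (1924.13) = 0.70%.
2014: real = 2845.3/1.549 = 1836.86; growth vs 2013 (1937.63) = -5.20%.
2015: real = 2832.2/1.613 = 1755.86; growth vs 2014 (1836.86) = -4.41%.
2016: real = 2761.7/1.672 = 1651.73; growth vs 2015 (1755.86) = -5.93%.

2012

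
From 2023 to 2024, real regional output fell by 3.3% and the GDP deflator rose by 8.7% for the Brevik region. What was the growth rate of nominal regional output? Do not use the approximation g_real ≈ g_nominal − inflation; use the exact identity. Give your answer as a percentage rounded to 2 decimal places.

5.11%

(1 + g_nom) = (1 + g_real)(1 + π) = 0.9670 × 1.0870 = 1.05113.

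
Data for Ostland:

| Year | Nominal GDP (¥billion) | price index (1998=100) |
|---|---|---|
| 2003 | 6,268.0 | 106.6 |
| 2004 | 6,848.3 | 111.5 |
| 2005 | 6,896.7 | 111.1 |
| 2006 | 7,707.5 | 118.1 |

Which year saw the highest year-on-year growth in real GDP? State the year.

2004: real = 6848.3/1.115 = 6141.97; growth vs 2003 (5879.92) = 4.46%.
2005: real = 6896.7/1.111 = 6207.65; growth vs 2004 (6141.97) = 1.07%.
2006: real = 7707.5/1.181 = 6526.25; growth vs 2005 (6207.65) = 5.13%.

2006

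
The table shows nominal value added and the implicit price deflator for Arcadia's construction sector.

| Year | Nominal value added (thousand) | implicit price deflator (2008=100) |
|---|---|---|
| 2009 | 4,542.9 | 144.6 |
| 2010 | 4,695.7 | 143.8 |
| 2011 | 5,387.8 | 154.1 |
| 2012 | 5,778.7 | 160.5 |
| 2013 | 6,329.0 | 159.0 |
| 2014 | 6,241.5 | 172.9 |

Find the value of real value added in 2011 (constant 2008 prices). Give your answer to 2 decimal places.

Real value added 2011 = 5387.8 / 1.541 = 3496.30.

3,496.30 thousand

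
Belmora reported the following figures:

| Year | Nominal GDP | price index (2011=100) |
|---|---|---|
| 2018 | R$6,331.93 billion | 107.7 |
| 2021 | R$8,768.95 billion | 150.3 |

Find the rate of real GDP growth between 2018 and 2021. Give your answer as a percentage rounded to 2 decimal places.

-0.76%

Real GDP 2018 = 6331.93 / 1.077 = 5879.23.
Real GDP 2021 = 8768.95 / 1.503 = 5834.30.
Real growth = 5834.30 / 5879.23 − 1 = -0.0076.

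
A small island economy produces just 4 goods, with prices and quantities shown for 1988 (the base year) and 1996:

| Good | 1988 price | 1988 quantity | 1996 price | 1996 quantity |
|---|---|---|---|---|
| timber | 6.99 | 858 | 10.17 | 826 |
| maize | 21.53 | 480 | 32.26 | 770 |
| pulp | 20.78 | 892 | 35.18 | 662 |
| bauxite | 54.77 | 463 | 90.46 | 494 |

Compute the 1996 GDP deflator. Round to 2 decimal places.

Nominal GDP 1996 = 10.17·826 + 32.26·770 + 35.18·662 + 90.46·494 = 101217.02.
Real GDP 1996 (at 1988 prices) = 6.99·826 + 21.53·770 + 20.78·662 + 54.77·494 = 63164.58.
Deflator = Nominal/Real × 100 = 101217.02/63164.58 × 100 = 160.243.

160.24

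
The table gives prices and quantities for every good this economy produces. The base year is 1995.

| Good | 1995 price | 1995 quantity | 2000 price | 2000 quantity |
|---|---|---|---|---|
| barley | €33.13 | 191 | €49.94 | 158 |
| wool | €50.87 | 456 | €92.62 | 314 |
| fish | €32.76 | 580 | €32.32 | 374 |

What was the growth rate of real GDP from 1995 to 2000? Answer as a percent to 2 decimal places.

Real GDP 1995 = Nominal GDP 1995 = 33.13·191 + 50.87·456 + 32.76·580 = 48525.35.
Real GDP 2000 (at 1995 prices) = 33.13·158 + 50.87·314 + 32.76·374 = 33459.96.
Real growth = 33459.96/48525.35 − 1 = -0.3105.

-31.05%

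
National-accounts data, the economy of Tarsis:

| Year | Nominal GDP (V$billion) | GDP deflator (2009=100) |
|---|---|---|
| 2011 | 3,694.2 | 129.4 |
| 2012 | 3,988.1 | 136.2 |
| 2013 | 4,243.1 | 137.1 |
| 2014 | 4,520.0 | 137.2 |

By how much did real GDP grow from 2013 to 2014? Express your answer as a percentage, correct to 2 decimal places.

6.45%

Real GDP 2013 = 4243.1/1.371 = 3094.89.
Real GDP 2014 = 4520.0/1.372 = 3294.46.
Change = 3294.46/3094.89 − 1 = 0.0645.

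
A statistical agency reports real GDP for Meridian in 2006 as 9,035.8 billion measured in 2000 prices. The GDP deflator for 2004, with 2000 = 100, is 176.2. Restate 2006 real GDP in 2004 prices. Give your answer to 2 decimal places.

Real GDP in 2004 prices = Real GDP in 2000 prices × (P_2004/P_2000) = 9035.8 × 1.762 = 15921.08.

15,921.08 billion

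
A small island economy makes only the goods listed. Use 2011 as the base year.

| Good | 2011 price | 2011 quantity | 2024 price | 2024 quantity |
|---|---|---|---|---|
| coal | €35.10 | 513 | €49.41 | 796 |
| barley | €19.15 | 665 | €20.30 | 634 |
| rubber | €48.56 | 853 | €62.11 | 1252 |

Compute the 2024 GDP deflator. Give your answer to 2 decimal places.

Nominal GDP 2024 = 49.41·796 + 20.30·634 + 62.11·1252 = 129962.28.
Real GDP 2024 (at 2011 prices) = 35.10·796 + 19.15·634 + 48.56·1252 = 100877.82.
Deflator = Nominal/Real × 100 = 129962.28/100877.82 × 100 = 128.831.

128.83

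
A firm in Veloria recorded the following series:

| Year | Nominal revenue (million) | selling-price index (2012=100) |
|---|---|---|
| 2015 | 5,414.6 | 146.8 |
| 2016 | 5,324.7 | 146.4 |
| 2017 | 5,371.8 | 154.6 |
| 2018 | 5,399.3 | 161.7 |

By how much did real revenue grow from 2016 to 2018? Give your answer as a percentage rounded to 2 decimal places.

Real revenue 2016 = 5324.7/1.464 = 3637.09.
Real revenue 2018 = 5399.3/1.617 = 3339.08.
Change = 3339.08/3637.09 − 1 = -0.0819.

-8.19%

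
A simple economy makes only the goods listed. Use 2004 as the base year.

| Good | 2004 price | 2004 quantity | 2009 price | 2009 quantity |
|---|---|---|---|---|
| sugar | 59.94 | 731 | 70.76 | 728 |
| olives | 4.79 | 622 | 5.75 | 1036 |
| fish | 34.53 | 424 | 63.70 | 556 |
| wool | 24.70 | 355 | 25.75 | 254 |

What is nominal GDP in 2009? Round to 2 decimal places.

Nominal GDP 2009 = Σ (p_2009 × q_2009) = 70.76·728 + 5.75·1036 + 63.70·556 + 25.75·254 = 99427.98.

99427.98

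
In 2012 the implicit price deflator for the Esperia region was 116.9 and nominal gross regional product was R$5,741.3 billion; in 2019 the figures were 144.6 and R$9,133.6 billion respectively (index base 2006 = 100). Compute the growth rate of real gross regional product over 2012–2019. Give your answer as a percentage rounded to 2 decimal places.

Real gross regional product 2012 = 5741.3 / 1.169 = 4911.29.
Real gross regional product 2019 = 9133.6 / 1.446 = 6316.46.
Real growth = 6316.46 / 4911.29 − 1 = 0.2861.

28.61%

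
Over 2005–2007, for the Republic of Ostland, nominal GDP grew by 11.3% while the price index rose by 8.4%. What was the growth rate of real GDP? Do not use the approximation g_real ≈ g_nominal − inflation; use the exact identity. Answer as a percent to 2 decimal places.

2.68%

(1 + g_nom) = (1 + g_real)(1 + π), so g_real = 1.1130 / 1.0840 − 1 = 0.02675.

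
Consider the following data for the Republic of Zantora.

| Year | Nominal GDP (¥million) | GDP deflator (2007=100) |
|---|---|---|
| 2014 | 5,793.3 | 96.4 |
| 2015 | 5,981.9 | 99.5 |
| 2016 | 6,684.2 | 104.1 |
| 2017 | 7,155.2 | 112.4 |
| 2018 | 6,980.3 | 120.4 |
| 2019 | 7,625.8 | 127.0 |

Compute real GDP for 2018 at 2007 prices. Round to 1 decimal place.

¥5,797.6 million

Real GDP 2018 = 6980.3 / 1.204 = 5797.59.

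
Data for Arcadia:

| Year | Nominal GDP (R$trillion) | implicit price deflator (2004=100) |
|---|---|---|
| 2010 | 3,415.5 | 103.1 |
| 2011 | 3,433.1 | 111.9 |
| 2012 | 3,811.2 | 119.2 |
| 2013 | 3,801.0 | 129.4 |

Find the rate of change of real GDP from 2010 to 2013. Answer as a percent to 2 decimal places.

-11.33%

Real GDP 2010 = 3415.5/1.031 = 3312.80.
Real GDP 2013 = 3801.0/1.294 = 2937.40.
Change = 2937.40/3312.80 − 1 = -0.1133.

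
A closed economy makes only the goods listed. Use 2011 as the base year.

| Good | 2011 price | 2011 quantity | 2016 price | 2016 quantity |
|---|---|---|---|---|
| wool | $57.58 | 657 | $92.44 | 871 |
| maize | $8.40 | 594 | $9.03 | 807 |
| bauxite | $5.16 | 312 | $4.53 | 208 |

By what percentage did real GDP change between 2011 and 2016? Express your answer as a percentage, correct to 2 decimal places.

30.55%

Real GDP 2011 = Nominal GDP 2011 = 57.58·657 + 8.40·594 + 5.16·312 = 44429.58.
Real GDP 2016 (at 2011 prices) = 57.58·871 + 8.40·807 + 5.16·208 = 58004.26.
Real growth = 58004.26/44429.58 − 1 = 0.3055.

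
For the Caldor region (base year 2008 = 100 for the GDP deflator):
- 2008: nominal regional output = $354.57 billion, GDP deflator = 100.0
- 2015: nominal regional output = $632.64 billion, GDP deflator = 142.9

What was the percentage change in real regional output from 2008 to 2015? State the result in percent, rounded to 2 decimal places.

Real regional output 2008 = 354.57 / 1.000 = 354.57.
Real regional output 2015 = 632.64 / 1.429 = 442.72.
Real growth = 442.72 / 354.57 − 1 = 0.2486.

24.86%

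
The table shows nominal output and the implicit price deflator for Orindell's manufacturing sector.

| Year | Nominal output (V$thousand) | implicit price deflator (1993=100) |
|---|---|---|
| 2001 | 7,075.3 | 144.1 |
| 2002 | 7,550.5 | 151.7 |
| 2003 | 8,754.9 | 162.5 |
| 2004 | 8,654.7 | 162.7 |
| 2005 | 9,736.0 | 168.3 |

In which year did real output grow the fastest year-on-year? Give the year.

2002: real = 7550.5/1.517 = 4977.26; growth vs 2001 (4909.99) = 1.37%.
2003: real = 8754.9/1.625 = 5387.63; growth vs 2002 (4977.26) = 8.24%.
2004: real = 8654.7/1.627 = 5319.42; growth vs 2003 (5387.63) = -1.27%.
2005: real = 9736.0/1.683 = 5784.91; growth vs 2004 (5319.42) = 8.75%.

2005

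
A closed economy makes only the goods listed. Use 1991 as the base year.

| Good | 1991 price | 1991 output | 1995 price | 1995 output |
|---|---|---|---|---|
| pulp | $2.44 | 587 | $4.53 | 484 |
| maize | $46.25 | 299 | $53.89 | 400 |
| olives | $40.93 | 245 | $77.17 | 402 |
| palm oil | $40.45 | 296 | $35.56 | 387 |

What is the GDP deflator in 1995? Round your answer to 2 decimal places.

Nominal GDP 1995 = 4.53·484 + 53.89·400 + 77.17·402 + 35.56·387 = 68532.58.
Real GDP 1995 (at 1991 prices) = 2.44·484 + 46.25·400 + 40.93·402 + 40.45·387 = 51788.97.
Deflator = Nominal/Real × 100 = 68532.58/51788.97 × 100 = 132.330.

132.33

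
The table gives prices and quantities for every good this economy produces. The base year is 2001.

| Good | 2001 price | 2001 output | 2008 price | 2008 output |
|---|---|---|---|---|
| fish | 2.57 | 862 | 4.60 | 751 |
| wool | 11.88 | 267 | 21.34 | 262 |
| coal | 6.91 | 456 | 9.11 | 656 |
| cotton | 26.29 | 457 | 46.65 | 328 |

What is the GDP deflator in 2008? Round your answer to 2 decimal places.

Nominal GDP 2008 = 4.60·751 + 21.34·262 + 9.11·656 + 46.65·328 = 30323.04.
Real GDP 2008 (at 2001 prices) = 2.57·751 + 11.88·262 + 6.91·656 + 26.29·328 = 18198.71.
Deflator = Nominal/Real × 100 = 30323.04/18198.71 × 100 = 166.622.

166.62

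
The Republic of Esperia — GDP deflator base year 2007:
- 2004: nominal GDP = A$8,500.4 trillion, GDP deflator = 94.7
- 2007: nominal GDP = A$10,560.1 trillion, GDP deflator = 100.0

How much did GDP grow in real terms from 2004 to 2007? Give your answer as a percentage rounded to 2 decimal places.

Deflate each year: 2004 → 8500.4/0.947 = 8976.14; 2007 → 10560.1/1.000 = 10560.10.
So real GDP changed by 10560.10/8976.14 − 1 = 0.1765, i.e. 17.65%.

17.65%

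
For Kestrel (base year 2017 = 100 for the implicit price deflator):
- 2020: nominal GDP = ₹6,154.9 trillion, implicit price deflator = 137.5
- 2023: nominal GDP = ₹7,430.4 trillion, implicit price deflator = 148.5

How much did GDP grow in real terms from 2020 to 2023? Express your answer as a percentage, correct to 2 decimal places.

Deflate each year: 2020 → 6154.9/1.375 = 4476.29; 2023 → 7430.4/1.485 = 5003.64.
So real GDP changed by 5003.64/4476.29 − 1 = 0.1178, i.e. 11.78%.

11.78%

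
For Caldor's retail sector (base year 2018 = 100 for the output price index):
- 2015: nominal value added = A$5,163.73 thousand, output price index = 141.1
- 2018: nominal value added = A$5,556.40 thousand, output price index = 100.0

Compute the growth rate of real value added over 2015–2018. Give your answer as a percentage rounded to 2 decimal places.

Deflate each year: 2015 → 5163.73/1.411 = 3659.62; 2018 → 5556.40/1.000 = 5556.40.
So real value added changed by 5556.40/3659.62 − 1 = 0.5183, i.e. 51.83%.

51.83%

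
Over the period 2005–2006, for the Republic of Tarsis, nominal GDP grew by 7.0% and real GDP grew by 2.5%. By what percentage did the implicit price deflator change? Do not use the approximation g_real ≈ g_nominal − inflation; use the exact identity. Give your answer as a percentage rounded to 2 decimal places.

(1 + g_nom) = (1 + g_real)(1 + π), so π = 1.0700 / 1.0250 − 1 = 0.04390.

4.39%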